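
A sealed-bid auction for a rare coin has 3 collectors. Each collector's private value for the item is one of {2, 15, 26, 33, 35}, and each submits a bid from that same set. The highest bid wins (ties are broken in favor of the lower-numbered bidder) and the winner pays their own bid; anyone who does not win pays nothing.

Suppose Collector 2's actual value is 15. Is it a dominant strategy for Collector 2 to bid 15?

Yes

Check each profile of the others' bids and compare truth against every alternative bid.
Others bid (2, 2): truth gives 0, best alternative gives 0.
Others bid (2, 15): truth gives 0, best alternative gives 0.
Others bid (2, 26): truth gives 0, best alternative gives 0.
Others bid (2, 33): truth gives 0, best alternative gives 0.
Others bid (2, 35): truth gives 0, best alternative gives 0.
Others bid (15, 2): truth gives 0, best alternative gives 0.
(Remaining 19 profiles checked similarly; truth is weakly best in each.)
In every case the truthful bid is at least as good as any alternative, so it is a dominant strategy.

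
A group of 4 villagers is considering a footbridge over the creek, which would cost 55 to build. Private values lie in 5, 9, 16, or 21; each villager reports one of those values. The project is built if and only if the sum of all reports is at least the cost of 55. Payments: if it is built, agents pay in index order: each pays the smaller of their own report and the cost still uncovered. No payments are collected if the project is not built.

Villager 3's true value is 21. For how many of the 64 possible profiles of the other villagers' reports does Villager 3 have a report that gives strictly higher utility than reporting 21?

Others report (5, 16, 21): truth gives 0; report 16 gives 5 > 0. Violating.
Others report (5, 21, 16): truth gives 0; report 16 gives 5 > 0. Violating.
Others report (5, 21, 21): truth gives 0; report 9 gives 12 > 0. Violating.
Others report (9, 9, 21): truth gives 0; report 16 gives 5 > 0. Violating.
Others report (5, 5, 5): truth gives 0; no alternative beats it.
Others report (5, 5, 9): truth gives 0; no alternative beats it.
(Checking all 64 profiles: 32 have a profitable deviation, 32 do not.)

32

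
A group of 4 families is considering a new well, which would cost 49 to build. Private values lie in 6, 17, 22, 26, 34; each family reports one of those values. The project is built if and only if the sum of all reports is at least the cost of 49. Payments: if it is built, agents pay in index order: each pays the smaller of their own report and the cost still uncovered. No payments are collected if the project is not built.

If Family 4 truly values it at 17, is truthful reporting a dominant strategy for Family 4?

Yes

Check each profile of the others' reports and compare truth against every alternative report.
Others report (6, 17, 26): truth gives 17, best alternative gives 17.
Others report (6, 17, 34): truth gives 17, best alternative gives 17.
Others report (6, 22, 22): truth gives 17, best alternative gives 17.
Others report (6, 22, 26): truth gives 17, best alternative gives 17.
Others report (6, 22, 34): truth gives 17, best alternative gives 17.
Others report (6, 26, 17): truth gives 17, best alternative gives 17.
(Remaining 119 profiles checked similarly; truth is weakly best in each.)
In every case the truthful report is at least as good as any alternative, so it is a dominant strategy.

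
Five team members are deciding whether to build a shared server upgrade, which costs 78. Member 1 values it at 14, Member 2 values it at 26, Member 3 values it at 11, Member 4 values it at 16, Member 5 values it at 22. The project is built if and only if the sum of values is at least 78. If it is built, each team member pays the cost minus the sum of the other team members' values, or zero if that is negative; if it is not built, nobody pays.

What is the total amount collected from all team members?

34

Total value 89 ≥ cost 78, so it is built.
Member 1: others sum to 75; max(0, 78 - 75) = 3.
Member 2: others sum to 63; max(0, 78 - 63) = 15.
Member 3: others sum to 78; max(0, 78 - 78) = 0.
Member 4: others sum to 73; max(0, 78 - 73) = 5.
Member 5: others sum to 67; max(0, 78 - 67) = 11.
Total collected = 3 + 15 + 0 + 5 + 11 = 34.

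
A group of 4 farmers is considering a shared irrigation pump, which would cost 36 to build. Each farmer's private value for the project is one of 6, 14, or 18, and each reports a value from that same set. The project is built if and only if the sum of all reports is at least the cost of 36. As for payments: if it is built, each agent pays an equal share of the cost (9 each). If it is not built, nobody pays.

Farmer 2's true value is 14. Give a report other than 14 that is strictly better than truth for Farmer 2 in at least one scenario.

Suppose Farmer 1 reports 6, Farmer 3 reports 6 and Farmer 4 reports 6.
Report 14: project not built, utility 0.
Report 18: project built, pays 9, utility 14 - 9 = 5.
So reporting 18 beats truth here (5 > 0).

18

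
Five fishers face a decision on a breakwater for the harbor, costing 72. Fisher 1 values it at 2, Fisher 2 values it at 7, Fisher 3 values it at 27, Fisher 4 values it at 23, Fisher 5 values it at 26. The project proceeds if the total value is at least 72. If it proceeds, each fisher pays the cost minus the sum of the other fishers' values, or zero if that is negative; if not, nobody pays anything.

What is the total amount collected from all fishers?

37

Total value 85 ≥ cost 72, so it is built.
Fisher 1: others sum to 83; max(0, 72 - 83) = 0.
Fisher 2: others sum to 78; max(0, 72 - 78) = 0.
Fisher 3: others sum to 58; max(0, 72 - 58) = 14.
Fisher 4: others sum to 62; max(0, 72 - 62) = 10.
Fisher 5: others sum to 59; max(0, 72 - 59) = 13.
Total collected = 0 + 0 + 14 + 10 + 13 = 37.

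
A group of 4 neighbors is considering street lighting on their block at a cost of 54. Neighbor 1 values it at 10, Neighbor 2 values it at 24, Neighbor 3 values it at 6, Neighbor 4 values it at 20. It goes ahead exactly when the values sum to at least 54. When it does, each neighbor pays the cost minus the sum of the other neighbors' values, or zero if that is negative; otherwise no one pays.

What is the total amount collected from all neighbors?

Total value 60 ≥ cost 54, so it is built.
Neighbor 1: others sum to 50; max(0, 54 - 50) = 4.
Neighbor 2: others sum to 36; max(0, 54 - 36) = 18.
Neighbor 3: others sum to 54; max(0, 54 - 54) = 0.
Neighbor 4: others sum to 40; max(0, 54 - 40) = 14.
Total collected = 4 + 18 + 0 + 14 = 36.

36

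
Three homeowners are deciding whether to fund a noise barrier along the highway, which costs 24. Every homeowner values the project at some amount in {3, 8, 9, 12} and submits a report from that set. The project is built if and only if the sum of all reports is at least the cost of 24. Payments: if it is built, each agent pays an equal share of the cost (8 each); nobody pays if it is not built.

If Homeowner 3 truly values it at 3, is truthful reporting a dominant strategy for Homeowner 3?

Yes

Check each profile of the others' reports and compare truth against every alternative report.
Others report (8, 8): truth gives 0, best alternative gives -5.
Others report (8, 9): truth gives 0, best alternative gives -5.
Others report (8, 12): truth gives 0, best alternative gives -5.
Others report (9, 8): truth gives 0, best alternative gives -5.
Others report (9, 9): truth gives 0, best alternative gives -5.
Others report (12, 8): truth gives 0, best alternative gives -5.
(Remaining 10 profiles checked similarly; truth is weakly best in each.)
In every case the truthful report is at least as good as any alternative, so it is a dominant strategy.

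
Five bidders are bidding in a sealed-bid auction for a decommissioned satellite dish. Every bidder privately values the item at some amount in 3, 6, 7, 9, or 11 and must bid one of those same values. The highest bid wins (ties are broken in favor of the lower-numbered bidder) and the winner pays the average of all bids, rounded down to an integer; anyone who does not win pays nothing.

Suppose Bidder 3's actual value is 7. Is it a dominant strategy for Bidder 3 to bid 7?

No

Consider the case where Bidder 1 bids 3, Bidder 2 bids 3, Bidder 4 bids 3 and Bidder 5 bids 9.
Truthful bid 7: loses, pays 0, utility 0.
Bid 9 instead: wins, pays 5, utility 7 - 5 = 2.
Since 2 > 0, bidding 9 is strictly better here, so truthful bidding is not dominant.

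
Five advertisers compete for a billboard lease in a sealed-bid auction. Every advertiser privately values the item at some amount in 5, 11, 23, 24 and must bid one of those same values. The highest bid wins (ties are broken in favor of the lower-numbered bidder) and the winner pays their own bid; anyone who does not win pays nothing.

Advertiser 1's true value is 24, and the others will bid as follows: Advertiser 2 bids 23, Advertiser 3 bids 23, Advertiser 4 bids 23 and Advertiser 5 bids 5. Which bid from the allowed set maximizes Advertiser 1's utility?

Bid 5: loses, pays 0, utility 0.
Bid 11: loses, pays 0, utility 0.
Bid 23: wins, pays 23, utility 24 - 23 = 1.
Bid 24: wins, pays 24, utility 24 - 24 = 0.
The best choice is 23 with utility 1.

23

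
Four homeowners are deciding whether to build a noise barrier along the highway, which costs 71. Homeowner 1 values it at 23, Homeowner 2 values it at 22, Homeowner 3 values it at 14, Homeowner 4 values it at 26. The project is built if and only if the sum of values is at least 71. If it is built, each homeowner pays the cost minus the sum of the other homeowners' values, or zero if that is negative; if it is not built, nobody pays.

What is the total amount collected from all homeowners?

29

Total value 85 ≥ cost 71, so it is built.
Homeowner 1: others sum to 62; max(0, 71 - 62) = 9.
Homeowner 2: others sum to 63; max(0, 71 - 63) = 8.
Homeowner 3: others sum to 71; max(0, 71 - 71) = 0.
Homeowner 4: others sum to 59; max(0, 71 - 59) = 12.
Total collected = 9 + 8 + 0 + 12 = 29.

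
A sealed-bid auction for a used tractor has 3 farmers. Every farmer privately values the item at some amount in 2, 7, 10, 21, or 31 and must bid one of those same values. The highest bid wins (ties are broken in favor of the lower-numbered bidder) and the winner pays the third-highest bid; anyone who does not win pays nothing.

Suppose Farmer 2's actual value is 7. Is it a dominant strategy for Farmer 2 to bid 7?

No

Consider the case where Farmer 1 bids 2 and Farmer 3 bids 10.
Truthful bid 7: loses, pays 0, utility 0.
Bid 10 instead: wins, pays 2, utility 7 - 2 = 5.
Since 5 > 0, bidding 10 is strictly better here, so truthful bidding is not dominant.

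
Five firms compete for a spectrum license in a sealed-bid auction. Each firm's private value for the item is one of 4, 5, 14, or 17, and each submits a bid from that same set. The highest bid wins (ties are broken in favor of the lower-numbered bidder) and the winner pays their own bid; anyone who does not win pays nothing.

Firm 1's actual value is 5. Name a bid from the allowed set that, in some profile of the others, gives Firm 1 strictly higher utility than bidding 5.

Suppose Firm 2 bids 4, Firm 3 bids 4, Firm 4 bids 4 and Firm 5 bids 4.
Bid 5: wins, pays 5, utility 5 - 5 = 0.
Bid 4: wins, pays 4, utility 5 - 4 = 1.
So bidding 4 beats truth here (1 > 0).

4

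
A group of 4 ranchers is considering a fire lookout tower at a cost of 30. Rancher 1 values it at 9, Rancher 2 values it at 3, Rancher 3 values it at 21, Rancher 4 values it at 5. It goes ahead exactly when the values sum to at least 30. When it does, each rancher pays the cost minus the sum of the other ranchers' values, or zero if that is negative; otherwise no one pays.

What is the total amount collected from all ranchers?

Total value 38 ≥ cost 30, so it is built.
Rancher 1: others sum to 29; max(0, 30 - 29) = 1.
Rancher 2: others sum to 35; max(0, 30 - 35) = 0.
Rancher 3: others sum to 17; max(0, 30 - 17) = 13.
Rancher 4: others sum to 33; max(0, 30 - 33) = 0.
Total collected = 1 + 0 + 13 + 0 = 14.

14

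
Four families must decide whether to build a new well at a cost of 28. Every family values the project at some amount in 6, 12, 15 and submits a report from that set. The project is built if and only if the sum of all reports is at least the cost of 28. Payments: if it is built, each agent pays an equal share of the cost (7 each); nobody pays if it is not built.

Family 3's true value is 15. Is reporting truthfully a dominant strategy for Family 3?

Yes

Check each profile of the others' reports and compare truth against every alternative report.
Others report (6, 6, 6): truth gives 8, best alternative gives 8.
Others report (6, 6, 12): truth gives 8, best alternative gives 8.
Others report (6, 6, 15): truth gives 8, best alternative gives 8.
Others report (6, 12, 6): truth gives 8, best alternative gives 8.
Others report (6, 12, 12): truth gives 8, best alternative gives 8.
Others report (6, 12, 15): truth gives 8, best alternative gives 8.
(Remaining 21 profiles checked similarly; truth is weakly best in each.)
In every case the truthful report is at least as good as any alternative, so it is a dominant strategy.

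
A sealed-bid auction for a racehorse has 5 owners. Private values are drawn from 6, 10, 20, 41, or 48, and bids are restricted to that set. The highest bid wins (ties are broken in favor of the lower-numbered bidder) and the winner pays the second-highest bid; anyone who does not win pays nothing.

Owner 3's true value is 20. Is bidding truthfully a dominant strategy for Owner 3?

Yes

Check each profile of the others' bids and compare truth against every alternative bid.
Others bid (6, 6, 6, 6): truth gives 14, best alternative gives 14.
Others bid (6, 6, 6, 10): truth gives 10, best alternative gives 10.
Others bid (6, 6, 10, 6): truth gives 10, best alternative gives 10.
Others bid (6, 6, 10, 10): truth gives 10, best alternative gives 10.
Others bid (6, 10, 6, 6): truth gives 10, best alternative gives 10.
Others bid (6, 10, 6, 10): truth gives 10, best alternative gives 10.
(Remaining 619 profiles checked similarly; truth is weakly best in each.)
In every case the truthful bid is at least as good as any alternative, so it is a dominant strategy.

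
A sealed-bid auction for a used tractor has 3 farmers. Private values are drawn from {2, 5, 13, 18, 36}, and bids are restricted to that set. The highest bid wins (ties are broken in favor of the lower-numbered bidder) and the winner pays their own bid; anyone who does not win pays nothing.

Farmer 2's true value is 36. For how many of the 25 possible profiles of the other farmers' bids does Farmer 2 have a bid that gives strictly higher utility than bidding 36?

12

Others bid (2, 2): truth gives 0; bid 5 gives 31 > 0. Violating.
Others bid (2, 5): truth gives 0; bid 5 gives 31 > 0. Violating.
Others bid (2, 13): truth gives 0; bid 13 gives 23 > 0. Violating.
Others bid (2, 18): truth gives 0; bid 18 gives 18 > 0. Violating.
Others bid (2, 36): truth gives 0; no alternative beats it.
Others bid (5, 36): truth gives 0; no alternative beats it.
(Checking all 25 profiles: 12 have a profitable deviation, 13 do not.)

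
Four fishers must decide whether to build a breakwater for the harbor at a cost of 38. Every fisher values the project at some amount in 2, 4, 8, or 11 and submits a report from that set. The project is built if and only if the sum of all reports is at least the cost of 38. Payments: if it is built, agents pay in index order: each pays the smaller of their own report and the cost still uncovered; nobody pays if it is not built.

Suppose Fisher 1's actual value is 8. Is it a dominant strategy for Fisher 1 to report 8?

Check each profile of the others' reports and compare truth against every alternative report.
Others report (2, 2, 2): truth gives 0, best alternative gives 0.
Others report (2, 2, 4): truth gives 0, best alternative gives 0.
Others report (2, 2, 8): truth gives 0, best alternative gives 0.
Others report (2, 2, 11): truth gives 0, best alternative gives 0.
Others report (2, 4, 2): truth gives 0, best alternative gives 0.
Others report (2, 4, 4): truth gives 0, best alternative gives 0.
(Remaining 58 profiles checked similarly; truth is weakly best in each.)
In every case the truthful report is at least as good as any alternative, so it is a dominant strategy.

Yes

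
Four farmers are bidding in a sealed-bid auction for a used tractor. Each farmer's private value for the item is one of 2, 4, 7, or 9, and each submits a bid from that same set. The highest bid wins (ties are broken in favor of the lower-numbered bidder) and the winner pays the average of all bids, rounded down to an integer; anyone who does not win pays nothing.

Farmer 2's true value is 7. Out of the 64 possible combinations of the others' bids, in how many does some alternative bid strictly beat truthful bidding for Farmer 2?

Others bid (2, 2, 2): truth gives 4; bid 4 gives 5 > 4. Violating.
Others bid (2, 2, 9): truth gives 0; bid 9 gives 2 > 0. Violating.
Others bid (2, 4, 4): truth gives 3; bid 4 gives 4 > 3. Violating.
Others bid (2, 4, 9): truth gives 0; bid 9 gives 1 > 0. Violating.
Others bid (2, 2, 4): truth gives 4; no alternative beats it.
Others bid (2, 2, 7): truth gives 3; no alternative beats it.
(Checking all 64 profiles: 22 have a profitable deviation, 42 do not.)

22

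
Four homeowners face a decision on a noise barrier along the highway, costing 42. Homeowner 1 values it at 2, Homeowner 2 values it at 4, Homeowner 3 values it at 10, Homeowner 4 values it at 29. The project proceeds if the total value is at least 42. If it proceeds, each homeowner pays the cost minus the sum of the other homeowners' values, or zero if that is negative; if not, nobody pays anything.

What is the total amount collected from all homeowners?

34

Total value 45 ≥ cost 42, so it is built.
Homeowner 1: others sum to 43; max(0, 42 - 43) = 0.
Homeowner 2: others sum to 41; max(0, 42 - 41) = 1.
Homeowner 3: others sum to 35; max(0, 42 - 35) = 7.
Homeowner 4: others sum to 16; max(0, 42 - 16) = 26.
Total collected = 0 + 1 + 7 + 26 = 34.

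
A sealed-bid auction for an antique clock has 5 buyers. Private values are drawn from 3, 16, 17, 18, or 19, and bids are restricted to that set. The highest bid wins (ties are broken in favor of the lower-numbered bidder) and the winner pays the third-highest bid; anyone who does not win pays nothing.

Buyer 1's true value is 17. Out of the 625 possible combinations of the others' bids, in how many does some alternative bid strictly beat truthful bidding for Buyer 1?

Others bid (3, 3, 3, 18): truth gives 0; bid 18 gives 14 > 0. Violating.
Others bid (3, 3, 3, 19): truth gives 0; bid 19 gives 14 > 0. Violating.
Others bid (3, 3, 16, 18): truth gives 0; bid 18 gives 1 > 0. Violating.
Others bid (3, 3, 16, 19): truth gives 0; bid 19 gives 1 > 0. Violating.
Others bid (3, 3, 3, 3): truth gives 14; no alternative beats it.
Others bid (3, 3, 3, 16): truth gives 14; no alternative beats it.
(Checking all 625 profiles: 64 have a profitable deviation, 561 do not.)

64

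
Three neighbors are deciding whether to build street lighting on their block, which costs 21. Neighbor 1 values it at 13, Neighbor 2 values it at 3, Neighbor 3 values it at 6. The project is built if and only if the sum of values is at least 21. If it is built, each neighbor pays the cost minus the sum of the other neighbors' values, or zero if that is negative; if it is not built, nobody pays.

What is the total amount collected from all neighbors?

Total value 22 ≥ cost 21, so it is built.
Neighbor 1: others sum to 9; max(0, 21 - 9) = 12.
Neighbor 2: others sum to 19; max(0, 21 - 19) = 2.
Neighbor 3: others sum to 16; max(0, 21 - 16) = 5.
Total collected = 12 + 2 + 5 = 19.

19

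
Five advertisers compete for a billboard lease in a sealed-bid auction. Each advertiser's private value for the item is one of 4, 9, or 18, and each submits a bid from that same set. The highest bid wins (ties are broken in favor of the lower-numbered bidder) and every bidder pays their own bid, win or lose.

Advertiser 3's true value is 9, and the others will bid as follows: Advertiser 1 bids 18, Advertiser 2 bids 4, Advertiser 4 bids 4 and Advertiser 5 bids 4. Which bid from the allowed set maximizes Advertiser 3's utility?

4

Bid 4: loses but pays 4, utility -4.
Bid 9: loses but pays 9, utility -9.
Bid 18: loses but pays 18, utility -18.
The best choice is 4 with utility -4.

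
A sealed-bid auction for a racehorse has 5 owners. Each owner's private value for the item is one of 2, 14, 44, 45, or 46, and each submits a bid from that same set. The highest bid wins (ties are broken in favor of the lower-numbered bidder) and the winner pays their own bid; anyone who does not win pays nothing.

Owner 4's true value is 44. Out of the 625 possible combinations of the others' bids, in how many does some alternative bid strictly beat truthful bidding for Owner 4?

Others bid (2, 2, 2, 2): truth gives 0; bid 14 gives 30 > 0. Violating.
Others bid (2, 2, 2, 14): truth gives 0; bid 14 gives 30 > 0. Violating.
Others bid (2, 2, 2, 44): truth gives 0; no alternative beats it.
Others bid (2, 2, 2, 45): truth gives 0; no alternative beats it.
(Checking all 625 profiles: 2 have a profitable deviation, 623 do not.)

2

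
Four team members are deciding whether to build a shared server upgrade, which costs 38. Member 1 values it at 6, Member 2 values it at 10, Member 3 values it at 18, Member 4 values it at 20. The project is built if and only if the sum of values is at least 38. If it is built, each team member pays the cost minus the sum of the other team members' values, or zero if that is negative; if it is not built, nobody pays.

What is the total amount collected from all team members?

Total value 54 ≥ cost 38, so it is built.
Member 1: others sum to 48; max(0, 38 - 48) = 0.
Member 2: others sum to 44; max(0, 38 - 44) = 0.
Member 3: others sum to 36; max(0, 38 - 36) = 2.
Member 4: others sum to 34; max(0, 38 - 34) = 4.
Total collected = 0 + 0 + 2 + 4 = 6.

6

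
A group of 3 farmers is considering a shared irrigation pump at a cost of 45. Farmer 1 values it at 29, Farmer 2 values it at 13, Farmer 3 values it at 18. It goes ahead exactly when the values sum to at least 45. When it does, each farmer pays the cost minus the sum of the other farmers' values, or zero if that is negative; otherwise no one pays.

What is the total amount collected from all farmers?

17

Total value 60 ≥ cost 45, so it is built.
Farmer 1: others sum to 31; max(0, 45 - 31) = 14.
Farmer 2: others sum to 47; max(0, 45 - 47) = 0.
Farmer 3: others sum to 42; max(0, 45 - 42) = 3.
Total collected = 14 + 0 + 3 = 17.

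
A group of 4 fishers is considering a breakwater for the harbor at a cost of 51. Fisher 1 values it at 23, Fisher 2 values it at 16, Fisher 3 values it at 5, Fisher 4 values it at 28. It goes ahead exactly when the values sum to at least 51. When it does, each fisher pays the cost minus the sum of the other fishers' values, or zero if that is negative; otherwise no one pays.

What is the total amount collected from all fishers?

Total value 72 ≥ cost 51, so it is built.
Fisher 1: others sum to 49; max(0, 51 - 49) = 2.
Fisher 2: others sum to 56; max(0, 51 - 56) = 0.
Fisher 3: others sum to 67; max(0, 51 - 67) = 0.
Fisher 4: others sum to 44; max(0, 51 - 44) = 7.
Total collected = 2 + 0 + 0 + 7 = 9.

9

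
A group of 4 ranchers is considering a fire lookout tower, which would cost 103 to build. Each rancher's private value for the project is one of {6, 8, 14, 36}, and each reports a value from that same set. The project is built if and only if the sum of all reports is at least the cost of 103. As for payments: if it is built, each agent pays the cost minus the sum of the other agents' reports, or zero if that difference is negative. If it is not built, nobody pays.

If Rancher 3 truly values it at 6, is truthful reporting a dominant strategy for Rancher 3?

Yes

Check each profile of the others' reports and compare truth against every alternative report.
Others report (36, 36, 36): truth gives 6, best alternative gives 6.
Others report (6, 6, 6): truth gives 0, best alternative gives 0.
Others report (6, 6, 8): truth gives 0, best alternative gives 0.
Others report (6, 6, 14): truth gives 0, best alternative gives 0.
Others report (6, 6, 36): truth gives 0, best alternative gives 0.
Others report (6, 8, 6): truth gives 0, best alternative gives 0.
(Remaining 58 profiles checked similarly; truth is weakly best in each.)
In every case the truthful report is at least as good as any alternative, so it is a dominant strategy.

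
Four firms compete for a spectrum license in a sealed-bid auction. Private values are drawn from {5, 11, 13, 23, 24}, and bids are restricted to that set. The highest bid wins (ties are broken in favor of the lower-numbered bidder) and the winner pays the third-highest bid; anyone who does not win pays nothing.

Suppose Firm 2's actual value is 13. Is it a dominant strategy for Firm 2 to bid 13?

Consider the case where Firm 1 bids 5, Firm 3 bids 5 and Firm 4 bids 23.
Truthful bid 13: loses, pays 0, utility 0.
Bid 23 instead: wins, pays 5, utility 13 - 5 = 8.
Since 8 > 0, bidding 23 is strictly better here, so truthful bidding is not dominant.

No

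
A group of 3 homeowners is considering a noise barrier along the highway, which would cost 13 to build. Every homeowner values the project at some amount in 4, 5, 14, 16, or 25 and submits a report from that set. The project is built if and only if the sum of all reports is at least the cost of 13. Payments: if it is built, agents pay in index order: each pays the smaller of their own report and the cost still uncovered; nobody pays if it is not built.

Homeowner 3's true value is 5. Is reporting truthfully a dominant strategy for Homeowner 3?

Yes

Check each profile of the others' reports and compare truth against every alternative report.
Others report (4, 14): truth gives 5, best alternative gives 5.
Others report (4, 16): truth gives 5, best alternative gives 5.
Others report (4, 25): truth gives 5, best alternative gives 5.
Others report (5, 14): truth gives 5, best alternative gives 5.
Others report (5, 16): truth gives 5, best alternative gives 5.
Others report (5, 25): truth gives 5, best alternative gives 5.
(Remaining 19 profiles checked similarly; truth is weakly best in each.)
In every case the truthful report is at least as good as any alternative, so it is a dominant strategy.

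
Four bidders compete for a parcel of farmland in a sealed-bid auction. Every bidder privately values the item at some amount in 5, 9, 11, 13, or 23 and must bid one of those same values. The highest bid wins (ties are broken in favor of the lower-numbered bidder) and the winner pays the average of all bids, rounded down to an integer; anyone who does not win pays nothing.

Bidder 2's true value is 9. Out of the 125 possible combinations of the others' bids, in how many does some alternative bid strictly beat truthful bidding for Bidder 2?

6

Others bid (5, 5, 11): truth gives 0; bid 11 gives 1 > 0. Violating.
Others bid (5, 11, 5): truth gives 0; bid 11 gives 1 > 0. Violating.
Others bid (9, 5, 5): truth gives 0; bid 11 gives 2 > 0. Violating.
Others bid (9, 5, 9): truth gives 0; bid 11 gives 1 > 0. Violating.
Others bid (5, 5, 5): truth gives 3; no alternative beats it.
Others bid (5, 5, 9): truth gives 2; no alternative beats it.
(Checking all 125 profiles: 6 have a profitable deviation, 119 do not.)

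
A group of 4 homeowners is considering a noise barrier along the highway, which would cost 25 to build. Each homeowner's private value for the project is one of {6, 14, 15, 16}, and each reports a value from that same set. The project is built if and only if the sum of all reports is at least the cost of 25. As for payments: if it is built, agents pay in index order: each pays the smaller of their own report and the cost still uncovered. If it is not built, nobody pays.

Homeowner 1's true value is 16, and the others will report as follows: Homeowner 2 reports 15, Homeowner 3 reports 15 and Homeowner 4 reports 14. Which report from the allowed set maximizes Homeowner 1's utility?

6

Report 6: project built, pays 6, utility 16 - 6 = 10.
Report 14: project built, pays 14, utility 16 - 14 = 2.
Report 15: project built, pays 15, utility 16 - 15 = 1.
Report 16: project built, pays 16, utility 16 - 16 = 0.
The best choice is 6 with utility 10.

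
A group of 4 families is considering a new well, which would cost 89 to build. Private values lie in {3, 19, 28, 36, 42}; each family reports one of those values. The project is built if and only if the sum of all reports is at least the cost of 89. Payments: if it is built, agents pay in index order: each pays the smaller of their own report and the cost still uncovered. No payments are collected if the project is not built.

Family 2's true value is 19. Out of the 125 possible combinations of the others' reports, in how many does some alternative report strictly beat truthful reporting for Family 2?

47

Others report (3, 42, 42): truth gives 0; report 3 gives 16 > 0. Violating.
Others report (19, 28, 42): truth gives 0; report 3 gives 16 > 0. Violating.
Others report (19, 36, 36): truth gives 0; report 3 gives 16 > 0. Violating.
Others report (19, 36, 42): truth gives 0; report 3 gives 16 > 0. Violating.
Others report (3, 3, 3): truth gives 0; no alternative beats it.
Others report (3, 3, 19): truth gives 0; no alternative beats it.
(Checking all 125 profiles: 47 have a profitable deviation, 78 do not.)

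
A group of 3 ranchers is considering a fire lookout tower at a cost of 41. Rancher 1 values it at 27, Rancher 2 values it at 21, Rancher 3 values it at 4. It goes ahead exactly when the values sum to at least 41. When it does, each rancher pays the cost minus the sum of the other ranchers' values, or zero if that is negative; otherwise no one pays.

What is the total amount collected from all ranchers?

Total value 52 ≥ cost 41, so it is built.
Rancher 1: others sum to 25; max(0, 41 - 25) = 16.
Rancher 2: others sum to 31; max(0, 41 - 31) = 10.
Rancher 3: others sum to 48; max(0, 41 - 48) = 0.
Total collected = 16 + 10 + 0 = 26.

26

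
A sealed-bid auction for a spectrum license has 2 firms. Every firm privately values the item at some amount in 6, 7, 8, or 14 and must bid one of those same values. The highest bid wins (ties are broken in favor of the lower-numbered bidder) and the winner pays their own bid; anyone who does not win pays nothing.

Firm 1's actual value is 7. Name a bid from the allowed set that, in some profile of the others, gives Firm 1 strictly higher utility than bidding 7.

Suppose Firm 2 bids 6.
Bid 7: wins, pays 7, utility 7 - 7 = 0.
Bid 6: wins, pays 6, utility 7 - 6 = 1.
So bidding 6 beats truth here (1 > 0).

6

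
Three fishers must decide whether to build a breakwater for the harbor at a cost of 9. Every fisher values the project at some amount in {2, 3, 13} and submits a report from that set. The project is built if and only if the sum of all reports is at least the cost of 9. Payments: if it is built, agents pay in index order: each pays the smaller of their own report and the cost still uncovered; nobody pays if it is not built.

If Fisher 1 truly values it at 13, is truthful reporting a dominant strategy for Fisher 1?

Consider the case where Fisher 2 reports 2 and Fisher 3 reports 13.
Truthful report 13: project built, pays 9, utility 13 - 9 = 4.
Report 2 instead: project built, pays 2, utility 13 - 2 = 11.
Since 11 > 4, reporting 2 is strictly better here, so truthful reporting is not dominant.

No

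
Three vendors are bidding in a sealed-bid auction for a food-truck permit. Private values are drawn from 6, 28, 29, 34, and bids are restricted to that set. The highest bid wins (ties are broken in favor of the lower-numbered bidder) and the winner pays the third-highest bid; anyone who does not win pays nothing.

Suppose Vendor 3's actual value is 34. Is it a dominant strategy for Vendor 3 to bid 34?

Check each profile of the others' bids and compare truth against every alternative bid.
Others bid (6, 29): truth gives 28, best alternative gives 0.
Others bid (29, 6): truth gives 28, best alternative gives 0.
Others bid (28, 29): truth gives 6, best alternative gives 0.
Others bid (29, 28): truth gives 6, best alternative gives 0.
Others bid (29, 29): truth gives 5, best alternative gives 0.
Others bid (6, 6): truth gives 28, best alternative gives 28.
(Remaining 10 profiles checked similarly; truth is weakly best in each.)
In every case the truthful bid is at least as good as any alternative, so it is a dominant strategy.

Yes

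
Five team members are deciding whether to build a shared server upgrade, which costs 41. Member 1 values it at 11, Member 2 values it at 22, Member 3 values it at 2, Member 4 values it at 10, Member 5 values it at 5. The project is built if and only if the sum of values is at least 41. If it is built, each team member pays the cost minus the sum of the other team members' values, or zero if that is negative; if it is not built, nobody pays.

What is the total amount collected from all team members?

16

Total value 50 ≥ cost 41, so it is built.
Member 1: others sum to 39; max(0, 41 - 39) = 2.
Member 2: others sum to 28; max(0, 41 - 28) = 13.
Member 3: others sum to 48; max(0, 41 - 48) = 0.
Member 4: others sum to 40; max(0, 41 - 40) = 1.
Member 5: others sum to 45; max(0, 41 - 45) = 0.
Total collected = 2 + 13 + 0 + 1 + 0 = 16.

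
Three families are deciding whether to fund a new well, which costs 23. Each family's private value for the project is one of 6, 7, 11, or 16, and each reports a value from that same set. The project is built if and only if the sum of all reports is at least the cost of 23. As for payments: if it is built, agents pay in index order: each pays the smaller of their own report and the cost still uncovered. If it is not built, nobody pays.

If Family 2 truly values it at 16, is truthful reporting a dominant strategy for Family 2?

Consider the case where Family 1 reports 6 and Family 3 reports 6.
Truthful report 16: project built, pays 16, utility 16 - 16 = 0.
Report 11 instead: project built, pays 11, utility 16 - 11 = 5.
Since 5 > 0, reporting 11 is strictly better here, so truthful reporting is not dominant.

No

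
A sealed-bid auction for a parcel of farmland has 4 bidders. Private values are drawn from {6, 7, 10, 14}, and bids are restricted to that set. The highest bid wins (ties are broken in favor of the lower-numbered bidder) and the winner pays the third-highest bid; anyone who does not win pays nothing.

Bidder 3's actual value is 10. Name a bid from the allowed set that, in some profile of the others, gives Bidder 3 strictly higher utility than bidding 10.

Suppose Bidder 1 bids 6, Bidder 2 bids 6 and Bidder 4 bids 14.
Bid 10: loses, pays 0, utility 0.
Bid 14: wins, pays 6, utility 10 - 6 = 4.
So bidding 14 beats truth here (4 > 0).

14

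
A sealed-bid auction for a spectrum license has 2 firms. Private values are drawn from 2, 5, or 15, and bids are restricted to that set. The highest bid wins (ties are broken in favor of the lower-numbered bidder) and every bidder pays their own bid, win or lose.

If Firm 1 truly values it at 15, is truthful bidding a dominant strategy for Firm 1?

No

Consider the case where Firm 2 bids 2.
Truthful bid 15: wins, pays 15, utility 15 - 15 = 0.
Bid 2 instead: wins, pays 2, utility 15 - 2 = 13.
Since 13 > 0, bidding 2 is strictly better here, so truthful bidding is not dominant.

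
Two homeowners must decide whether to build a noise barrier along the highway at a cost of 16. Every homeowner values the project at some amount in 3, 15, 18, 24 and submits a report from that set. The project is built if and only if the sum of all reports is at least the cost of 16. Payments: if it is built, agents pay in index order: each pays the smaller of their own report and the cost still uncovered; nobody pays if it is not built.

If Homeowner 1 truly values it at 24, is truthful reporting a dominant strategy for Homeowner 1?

Consider the case where Homeowner 2 reports 3.
Truthful report 24: project built, pays 16, utility 24 - 16 = 8.
Report 15 instead: project built, pays 15, utility 24 - 15 = 9.
Since 9 > 8, reporting 15 is strictly better here, so truthful reporting is not dominant.

No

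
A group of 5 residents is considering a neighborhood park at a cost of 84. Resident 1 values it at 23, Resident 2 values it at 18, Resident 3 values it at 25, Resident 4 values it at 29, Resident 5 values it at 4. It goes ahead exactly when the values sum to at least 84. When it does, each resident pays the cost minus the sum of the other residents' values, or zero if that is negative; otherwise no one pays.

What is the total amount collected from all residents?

35

Total value 99 ≥ cost 84, so it is built.
Resident 1: others sum to 76; max(0, 84 - 76) = 8.
Resident 2: others sum to 81; max(0, 84 - 81) = 3.
Resident 3: others sum to 74; max(0, 84 - 74) = 10.
Resident 4: others sum to 70; max(0, 84 - 70) = 14.
Resident 5: others sum to 95; max(0, 84 - 95) = 0.
Total collected = 8 + 3 + 10 + 14 + 0 = 35.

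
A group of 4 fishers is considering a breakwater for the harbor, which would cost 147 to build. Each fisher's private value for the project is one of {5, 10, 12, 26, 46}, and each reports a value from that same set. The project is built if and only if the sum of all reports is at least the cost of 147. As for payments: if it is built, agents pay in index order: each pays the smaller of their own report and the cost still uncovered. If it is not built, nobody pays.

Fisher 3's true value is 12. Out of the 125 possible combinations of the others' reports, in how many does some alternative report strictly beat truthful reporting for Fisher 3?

Others report (46, 46, 46): truth gives 0; report 10 gives 2 > 0. Violating.
Others report (5, 5, 5): truth gives 0; no alternative beats it.
Others report (5, 5, 10): truth gives 0; no alternative beats it.
(Checking all 125 profiles: 1 has a profitable deviation, 124 do not.)

1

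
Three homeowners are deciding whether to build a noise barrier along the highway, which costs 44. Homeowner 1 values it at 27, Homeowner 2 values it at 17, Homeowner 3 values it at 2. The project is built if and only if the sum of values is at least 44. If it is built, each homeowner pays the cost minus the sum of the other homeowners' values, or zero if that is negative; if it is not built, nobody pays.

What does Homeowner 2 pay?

15

Total value 46 ≥ cost 44, so the project is built.
The other homeowners' values sum to 29.
Cost minus that sum is 44 - 29 = 15.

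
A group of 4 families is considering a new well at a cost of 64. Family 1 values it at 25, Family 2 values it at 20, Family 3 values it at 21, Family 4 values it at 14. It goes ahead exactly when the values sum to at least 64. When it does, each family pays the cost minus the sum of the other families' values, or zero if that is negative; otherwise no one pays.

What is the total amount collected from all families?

18

Total value 80 ≥ cost 64, so it is built.
Family 1: others sum to 55; max(0, 64 - 55) = 9.
Family 2: others sum to 60; max(0, 64 - 60) = 4.
Family 3: others sum to 59; max(0, 64 - 59) = 5.
Family 4: others sum to 66; max(0, 64 - 66) = 0.
Total collected = 9 + 4 + 5 + 0 = 18.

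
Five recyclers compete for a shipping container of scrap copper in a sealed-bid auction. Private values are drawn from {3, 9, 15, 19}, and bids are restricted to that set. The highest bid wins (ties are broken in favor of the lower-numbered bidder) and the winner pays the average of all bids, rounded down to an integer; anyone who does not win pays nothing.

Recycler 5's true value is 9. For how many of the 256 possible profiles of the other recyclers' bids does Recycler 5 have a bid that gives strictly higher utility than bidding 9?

14

Others bid (3, 3, 3, 9): truth gives 0; bid 15 gives 3 > 0. Violating.
Others bid (3, 3, 3, 15): truth gives 0; bid 19 gives 1 > 0. Violating.
Others bid (3, 3, 9, 3): truth gives 0; bid 15 gives 3 > 0. Violating.
Others bid (3, 3, 9, 9): truth gives 0; bid 15 gives 2 > 0. Violating.
Others bid (3, 3, 3, 3): truth gives 5; no alternative beats it.
Others bid (3, 3, 3, 19): truth gives 0; no alternative beats it.
(Checking all 256 profiles: 14 have a profitable deviation, 242 do not.)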